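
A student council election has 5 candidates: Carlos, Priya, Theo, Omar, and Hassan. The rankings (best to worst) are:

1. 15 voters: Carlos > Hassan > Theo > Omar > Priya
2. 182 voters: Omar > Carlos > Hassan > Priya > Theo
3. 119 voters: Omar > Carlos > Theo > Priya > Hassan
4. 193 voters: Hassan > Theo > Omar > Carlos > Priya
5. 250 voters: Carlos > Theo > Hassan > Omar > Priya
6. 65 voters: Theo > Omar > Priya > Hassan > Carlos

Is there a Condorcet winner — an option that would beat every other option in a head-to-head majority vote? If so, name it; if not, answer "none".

none

Checking pairwise contests:
Omar beats Carlos 559–265.
Carlos beats Priya 759–65.
Carlos beats Theo 566–258.
Theo beats Omar 523–301.
Carlos beats Hassan 566–258.
Every option loses at least one head-to-head, so there is no Condorcet winner.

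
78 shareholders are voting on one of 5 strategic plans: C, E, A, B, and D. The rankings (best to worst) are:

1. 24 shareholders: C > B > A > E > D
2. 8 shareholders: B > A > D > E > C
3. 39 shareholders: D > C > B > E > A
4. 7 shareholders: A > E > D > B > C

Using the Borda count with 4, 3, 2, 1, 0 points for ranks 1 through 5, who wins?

C

C: 24·4 + 8·0 + 39·3 + 7·0 = 213
E: 24·1 + 8·1 + 39·1 + 7·3 = 92
A: 24·2 + 8·3 + 39·0 + 7·4 = 100
B: 24·3 + 8·4 + 39·2 + 7·1 = 189
D: 24·0 + 8·2 + 39·4 + 7·2 = 186
C has the highest Borda score (213).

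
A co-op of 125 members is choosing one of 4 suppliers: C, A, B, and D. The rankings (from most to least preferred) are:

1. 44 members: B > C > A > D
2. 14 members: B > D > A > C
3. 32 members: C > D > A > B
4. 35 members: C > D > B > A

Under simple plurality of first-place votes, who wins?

C

First-place votes: C 67, A 0, B 58, D 0.
C has the most first-place votes.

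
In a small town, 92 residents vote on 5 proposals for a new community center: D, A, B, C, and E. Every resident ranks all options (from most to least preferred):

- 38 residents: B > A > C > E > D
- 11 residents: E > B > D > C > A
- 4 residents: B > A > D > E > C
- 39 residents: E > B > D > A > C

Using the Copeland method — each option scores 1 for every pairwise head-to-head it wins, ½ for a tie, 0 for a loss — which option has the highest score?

E

D: beats A and C; loses to B and E → score 2.
A: beats C; loses to D, B, and E → score 1.
B: beats D, A, and C; loses to E → score 3.
C: loses to D, A, B, and E → score 0.
E: beats D, A, B, and C → score 4.
E has the best pairwise record.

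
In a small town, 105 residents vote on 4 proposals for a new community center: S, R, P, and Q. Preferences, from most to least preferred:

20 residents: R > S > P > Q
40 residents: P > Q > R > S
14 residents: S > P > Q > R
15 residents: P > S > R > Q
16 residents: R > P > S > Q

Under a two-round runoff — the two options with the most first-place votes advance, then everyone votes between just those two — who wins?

Round 1 first-place votes: S 14, R 36, P 55, Q 0.
P and R advance.
Runoff: P is preferred to R by 69 voters; R by 36.
P wins the runoff.

P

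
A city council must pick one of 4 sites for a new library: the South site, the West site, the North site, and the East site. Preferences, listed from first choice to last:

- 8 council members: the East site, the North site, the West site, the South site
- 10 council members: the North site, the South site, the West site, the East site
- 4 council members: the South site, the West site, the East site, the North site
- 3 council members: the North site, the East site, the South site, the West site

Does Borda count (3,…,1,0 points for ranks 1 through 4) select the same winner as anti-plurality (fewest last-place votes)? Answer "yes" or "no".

no

Borda — scores: the South site 35, the West site 26, the North site 55, the East site 34. Winner: the North site.
Anti-plurality — last-place votes: the South site 8, the West site 3, the North site 4, the East site 10. Winner: the West site.
The two methods disagree.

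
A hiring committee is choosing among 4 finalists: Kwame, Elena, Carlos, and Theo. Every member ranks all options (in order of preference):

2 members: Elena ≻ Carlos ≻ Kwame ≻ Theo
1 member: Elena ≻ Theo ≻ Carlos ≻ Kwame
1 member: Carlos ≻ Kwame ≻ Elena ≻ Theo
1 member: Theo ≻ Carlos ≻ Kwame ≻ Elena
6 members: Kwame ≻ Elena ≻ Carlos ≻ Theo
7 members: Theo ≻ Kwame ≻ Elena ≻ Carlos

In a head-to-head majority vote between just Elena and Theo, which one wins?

Voters preferring Elena to Theo: 10; preferring Theo to Elena: 8.
Elena wins the head-to-head.

Elena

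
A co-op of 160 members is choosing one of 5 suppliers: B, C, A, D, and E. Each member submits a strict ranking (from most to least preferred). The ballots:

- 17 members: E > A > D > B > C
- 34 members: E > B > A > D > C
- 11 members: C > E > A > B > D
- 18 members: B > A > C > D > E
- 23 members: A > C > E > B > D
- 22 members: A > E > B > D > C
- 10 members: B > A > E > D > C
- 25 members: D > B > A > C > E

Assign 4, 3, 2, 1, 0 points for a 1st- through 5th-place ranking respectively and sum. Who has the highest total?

A

B: 17·1 + 34·3 + 11·1 + 18·4 + 23·1 + 22·2 + 10·4 + 25·3 = 384
C: 17·0 + 34·0 + 11·4 + 18·2 + 23·3 + 22·0 + 10·0 + 25·1 = 174
A: 17·3 + 34·2 + 11·2 + 18·3 + 23·4 + 22·4 + 10·3 + 25·2 = 455
D: 17·2 + 34·1 + 11·0 + 18·1 + 23·0 + 22·1 + 10·1 + 25·4 = 218
E: 17·4 + 34·4 + 11·3 + 18·0 + 23·2 + 22·3 + 10·2 + 25·0 = 369
A has the highest Borda score (455).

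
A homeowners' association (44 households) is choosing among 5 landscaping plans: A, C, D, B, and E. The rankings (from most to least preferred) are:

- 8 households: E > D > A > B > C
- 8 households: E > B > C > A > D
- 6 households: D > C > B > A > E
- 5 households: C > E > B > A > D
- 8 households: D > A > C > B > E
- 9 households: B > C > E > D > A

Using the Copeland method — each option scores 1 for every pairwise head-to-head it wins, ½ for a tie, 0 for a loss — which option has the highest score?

B

A: loses to C, D, B, and E → score 0.
C: beats A and E; ties D; loses to B → score 2.5.
D: beats A; ties C and B; loses to E → score 2.
B: beats A, C, and E; ties D → score 3.5.
E: beats A and D; loses to C and B → score 2.
B has the best pairwise record.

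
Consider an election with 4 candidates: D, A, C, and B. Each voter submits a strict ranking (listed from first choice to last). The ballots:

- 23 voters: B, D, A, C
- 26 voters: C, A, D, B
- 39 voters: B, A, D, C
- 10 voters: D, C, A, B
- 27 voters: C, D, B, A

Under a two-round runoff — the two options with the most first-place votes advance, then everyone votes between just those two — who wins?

Round 1 first-place votes: D 10, A 0, C 53, B 62.
B and C advance.
Runoff: B is preferred to C by 62 voters; C by 63.
C wins the runoff.

C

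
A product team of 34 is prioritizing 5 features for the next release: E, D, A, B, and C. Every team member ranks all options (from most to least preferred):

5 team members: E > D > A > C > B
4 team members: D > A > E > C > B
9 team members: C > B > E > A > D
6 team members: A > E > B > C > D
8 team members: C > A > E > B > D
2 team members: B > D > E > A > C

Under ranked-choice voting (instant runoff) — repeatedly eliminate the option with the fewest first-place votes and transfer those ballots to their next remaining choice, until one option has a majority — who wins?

C

Round 1: E 5, D 4, A 6, B 2, C 17. Eliminate B.
Round 2: E 5, D 6, A 6, C 17. Eliminate E.
Round 3: D 11, A 6, C 17. Eliminate A.
Round 4: D 11, C 23. C has a majority.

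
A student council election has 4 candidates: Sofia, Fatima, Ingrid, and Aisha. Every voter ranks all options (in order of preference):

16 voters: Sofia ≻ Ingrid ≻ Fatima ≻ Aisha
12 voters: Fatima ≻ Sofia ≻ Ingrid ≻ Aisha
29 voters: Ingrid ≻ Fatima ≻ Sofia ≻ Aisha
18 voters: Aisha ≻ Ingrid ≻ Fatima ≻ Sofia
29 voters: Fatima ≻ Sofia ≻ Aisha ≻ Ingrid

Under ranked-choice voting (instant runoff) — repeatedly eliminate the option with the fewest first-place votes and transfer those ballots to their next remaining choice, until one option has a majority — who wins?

Round 1: Sofia 16, Fatima 41, Ingrid 29, Aisha 18. Eliminate Sofia.
Round 2: Fatima 41, Ingrid 45, Aisha 18. Eliminate Aisha.
Round 3: Fatima 41, Ingrid 63. Ingrid has a majority.

Ingrid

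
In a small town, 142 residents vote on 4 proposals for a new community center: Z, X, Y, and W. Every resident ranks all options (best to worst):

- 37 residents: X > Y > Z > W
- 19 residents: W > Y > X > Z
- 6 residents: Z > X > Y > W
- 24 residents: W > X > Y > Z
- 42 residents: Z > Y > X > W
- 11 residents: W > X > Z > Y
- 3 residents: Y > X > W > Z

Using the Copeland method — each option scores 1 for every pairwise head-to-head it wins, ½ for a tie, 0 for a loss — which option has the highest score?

Z: beats W; loses to X and Y → score 1.
X: beats Z, Y, and W → score 3.
Y: beats Z and W; loses to X → score 2.
W: loses to Z, X, and Y → score 0.
X has the best pairwise record.

X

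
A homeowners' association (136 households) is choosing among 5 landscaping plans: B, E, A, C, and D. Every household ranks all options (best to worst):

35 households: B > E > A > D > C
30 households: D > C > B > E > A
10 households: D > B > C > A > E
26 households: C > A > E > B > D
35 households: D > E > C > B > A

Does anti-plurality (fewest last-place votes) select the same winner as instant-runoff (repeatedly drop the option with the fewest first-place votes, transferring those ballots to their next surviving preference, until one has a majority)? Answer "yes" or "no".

Anti-plurality — last-place votes: B 0, E 10, A 65, C 35, D 26. Winner: B.
Instant-runoff — R1 B 35, E 0, A 0, C 26, D 75 (D winner). Winner: D.
The two methods disagree.

no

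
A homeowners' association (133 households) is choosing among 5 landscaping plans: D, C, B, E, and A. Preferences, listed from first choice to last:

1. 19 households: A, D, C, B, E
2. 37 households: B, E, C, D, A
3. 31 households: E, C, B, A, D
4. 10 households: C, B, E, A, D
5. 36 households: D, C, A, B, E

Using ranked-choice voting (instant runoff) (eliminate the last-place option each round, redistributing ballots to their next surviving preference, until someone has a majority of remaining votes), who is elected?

Round 1: D 36, C 10, B 37, E 31, A 19. Eliminate C.
Round 2: D 36, B 47, E 31, A 19. Eliminate A.
Round 3: D 55, B 47, E 31. Eliminate E.
Round 4: D 55, B 78. B has a majority.

B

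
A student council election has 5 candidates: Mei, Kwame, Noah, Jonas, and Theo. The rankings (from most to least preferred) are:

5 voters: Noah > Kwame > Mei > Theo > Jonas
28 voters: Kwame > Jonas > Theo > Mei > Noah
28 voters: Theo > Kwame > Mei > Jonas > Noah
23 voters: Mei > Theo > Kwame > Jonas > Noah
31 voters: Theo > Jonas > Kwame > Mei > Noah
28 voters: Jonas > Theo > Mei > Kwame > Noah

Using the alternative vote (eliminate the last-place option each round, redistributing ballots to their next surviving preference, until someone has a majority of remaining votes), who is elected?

Round 1: Mei 23, Kwame 28, Noah 5, Jonas 28, Theo 59. Eliminate Noah.
Round 2: Mei 23, Kwame 33, Jonas 28, Theo 59. Eliminate Mei.
Round 3: Kwame 33, Jonas 28, Theo 82. Theo has a majority.

Theo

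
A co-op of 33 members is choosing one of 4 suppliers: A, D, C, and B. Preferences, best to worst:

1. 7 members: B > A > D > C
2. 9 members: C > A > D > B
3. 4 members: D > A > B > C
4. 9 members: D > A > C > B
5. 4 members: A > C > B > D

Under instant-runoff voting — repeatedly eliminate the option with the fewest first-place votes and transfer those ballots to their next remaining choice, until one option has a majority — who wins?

D

Round 1: A 4, D 13, C 9, B 7. Eliminate A.
Round 2: D 13, C 13, B 7. Eliminate B.
Round 3: D 20, C 13. D has a majority.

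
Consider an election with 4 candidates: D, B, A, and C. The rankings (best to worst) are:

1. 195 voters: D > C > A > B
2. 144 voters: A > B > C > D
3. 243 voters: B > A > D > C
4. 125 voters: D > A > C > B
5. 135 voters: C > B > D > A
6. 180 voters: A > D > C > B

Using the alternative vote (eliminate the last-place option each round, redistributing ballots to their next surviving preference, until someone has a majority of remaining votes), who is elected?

A

Round 1: D 320, B 243, A 324, C 135. Eliminate C.
Round 2: D 320, B 378, A 324. Eliminate D.
Round 3: B 378, A 644. A has a majority.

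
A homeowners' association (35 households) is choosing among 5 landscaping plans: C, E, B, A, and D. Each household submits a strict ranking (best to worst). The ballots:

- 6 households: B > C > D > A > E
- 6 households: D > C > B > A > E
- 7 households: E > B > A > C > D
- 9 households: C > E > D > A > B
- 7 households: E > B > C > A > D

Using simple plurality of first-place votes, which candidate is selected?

E

First-place votes: C 9, E 14, B 6, A 0, D 6.
E has the most first-place votes.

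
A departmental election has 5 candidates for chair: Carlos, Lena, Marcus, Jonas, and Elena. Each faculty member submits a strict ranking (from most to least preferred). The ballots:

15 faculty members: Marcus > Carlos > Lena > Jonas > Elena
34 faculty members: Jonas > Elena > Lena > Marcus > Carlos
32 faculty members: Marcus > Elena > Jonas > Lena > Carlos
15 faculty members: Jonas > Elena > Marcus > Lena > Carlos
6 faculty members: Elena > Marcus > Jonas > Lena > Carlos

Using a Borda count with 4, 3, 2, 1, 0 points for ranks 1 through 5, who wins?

Carlos: 15·3 + 34·0 + 32·0 + 15·0 + 6·0 = 45
Lena: 15·2 + 34·2 + 32·1 + 15·1 + 6·1 = 151
Marcus: 15·4 + 34·1 + 32·4 + 15·2 + 6·3 = 270
Jonas: 15·1 + 34·4 + 32·2 + 15·4 + 6·2 = 287
Elena: 15·0 + 34·3 + 32·3 + 15·3 + 6·4 = 267
Jonas has the highest Borda score (287).

Jonas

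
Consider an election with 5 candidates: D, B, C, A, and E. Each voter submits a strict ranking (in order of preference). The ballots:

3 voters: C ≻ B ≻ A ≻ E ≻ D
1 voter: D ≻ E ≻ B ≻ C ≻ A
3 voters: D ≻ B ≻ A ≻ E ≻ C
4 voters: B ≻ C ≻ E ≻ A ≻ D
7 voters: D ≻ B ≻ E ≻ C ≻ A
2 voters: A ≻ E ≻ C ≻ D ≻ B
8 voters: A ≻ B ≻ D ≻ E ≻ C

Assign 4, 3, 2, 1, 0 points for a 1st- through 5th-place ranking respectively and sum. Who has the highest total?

B

D: 3·0 + 1·4 + 3·4 + 4·0 + 7·4 + 2·1 + 8·2 = 62
B: 3·3 + 1·2 + 3·3 + 4·4 + 7·3 + 2·0 + 8·3 = 81
C: 3·4 + 1·1 + 3·0 + 4·3 + 7·1 + 2·2 + 8·0 = 36
A: 3·2 + 1·0 + 3·2 + 4·1 + 7·0 + 2·4 + 8·4 = 56
E: 3·1 + 1·3 + 3·1 + 4·2 + 7·2 + 2·3 + 8·1 = 45
B has the highest Borda score (81).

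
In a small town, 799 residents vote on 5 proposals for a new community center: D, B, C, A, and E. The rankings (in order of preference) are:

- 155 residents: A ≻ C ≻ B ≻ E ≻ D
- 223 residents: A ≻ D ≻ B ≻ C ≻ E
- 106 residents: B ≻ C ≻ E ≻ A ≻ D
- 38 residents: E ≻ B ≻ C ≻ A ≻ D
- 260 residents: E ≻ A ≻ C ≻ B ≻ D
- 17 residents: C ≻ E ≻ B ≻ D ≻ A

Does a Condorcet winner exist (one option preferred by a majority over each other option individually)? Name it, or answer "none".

none

Checking pairwise contests:
B beats D 576–223.
C beats B 432–367.
A beats C 638–161.
E beats A 421–378.
B beats E 484–315.
Every option loses at least one head-to-head, so there is no Condorcet winner.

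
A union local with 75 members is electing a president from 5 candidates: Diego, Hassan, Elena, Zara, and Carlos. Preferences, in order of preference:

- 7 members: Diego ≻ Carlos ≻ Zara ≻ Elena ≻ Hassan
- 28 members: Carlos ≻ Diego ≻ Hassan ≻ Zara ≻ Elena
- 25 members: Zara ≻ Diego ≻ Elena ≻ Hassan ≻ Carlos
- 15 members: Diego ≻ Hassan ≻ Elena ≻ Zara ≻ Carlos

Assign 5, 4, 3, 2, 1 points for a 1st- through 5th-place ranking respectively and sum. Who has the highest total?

Diego: 7·5 + 28·4 + 25·4 + 15·5 = 322
Hassan: 7·1 + 28·3 + 25·2 + 15·4 = 201
Elena: 7·2 + 28·1 + 25·3 + 15·3 = 162
Zara: 7·3 + 28·2 + 25·5 + 15·2 = 232
Carlos: 7·4 + 28·5 + 25·1 + 15·1 = 208
Diego has the highest Borda score (322).

Diego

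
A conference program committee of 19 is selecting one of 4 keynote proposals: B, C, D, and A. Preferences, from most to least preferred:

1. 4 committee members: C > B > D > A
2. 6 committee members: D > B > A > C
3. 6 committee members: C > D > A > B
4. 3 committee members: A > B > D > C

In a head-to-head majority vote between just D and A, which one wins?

D

Voters preferring D to A: 16; preferring A to D: 3.
D wins the head-to-head.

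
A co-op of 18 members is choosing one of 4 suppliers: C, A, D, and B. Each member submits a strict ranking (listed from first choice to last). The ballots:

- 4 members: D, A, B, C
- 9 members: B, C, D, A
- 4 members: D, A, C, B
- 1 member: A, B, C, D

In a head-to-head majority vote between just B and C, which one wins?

B

Voters preferring B to C: 14; preferring C to B: 4.
B wins the head-to-head.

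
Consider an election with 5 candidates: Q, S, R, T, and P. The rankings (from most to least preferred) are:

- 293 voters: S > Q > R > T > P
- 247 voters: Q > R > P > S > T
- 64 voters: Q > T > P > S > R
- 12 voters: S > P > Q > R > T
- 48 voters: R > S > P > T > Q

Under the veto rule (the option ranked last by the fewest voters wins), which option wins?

S

Last-place votes: Q 48, S 0, R 64, T 259, P 293.
S is ranked last by the fewest voters, so S wins.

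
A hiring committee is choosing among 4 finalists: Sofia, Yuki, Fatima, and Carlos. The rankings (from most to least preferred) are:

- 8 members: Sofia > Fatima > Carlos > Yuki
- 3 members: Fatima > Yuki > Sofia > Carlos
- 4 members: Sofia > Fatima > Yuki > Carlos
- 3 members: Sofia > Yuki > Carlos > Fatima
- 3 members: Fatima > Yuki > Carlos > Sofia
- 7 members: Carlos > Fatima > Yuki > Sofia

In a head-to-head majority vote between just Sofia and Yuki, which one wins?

Sofia

Voters preferring Sofia to Yuki: 15; preferring Yuki to Sofia: 13.
Sofia wins the head-to-head.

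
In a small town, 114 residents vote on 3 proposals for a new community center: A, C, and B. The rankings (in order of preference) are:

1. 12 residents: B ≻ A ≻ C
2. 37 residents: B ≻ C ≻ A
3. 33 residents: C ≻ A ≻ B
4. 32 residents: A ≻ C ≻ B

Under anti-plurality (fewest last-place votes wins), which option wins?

C

Last-place votes: A 37, C 12, B 65.
C is ranked last by the fewest voters, so C wins.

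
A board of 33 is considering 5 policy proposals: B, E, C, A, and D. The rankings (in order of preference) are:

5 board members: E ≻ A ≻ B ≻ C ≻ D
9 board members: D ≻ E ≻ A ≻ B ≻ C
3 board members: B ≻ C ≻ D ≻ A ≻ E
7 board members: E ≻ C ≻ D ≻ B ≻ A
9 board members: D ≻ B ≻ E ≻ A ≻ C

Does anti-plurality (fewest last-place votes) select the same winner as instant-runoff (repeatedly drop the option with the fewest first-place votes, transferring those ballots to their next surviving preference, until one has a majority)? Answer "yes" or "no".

no

Anti-plurality — last-place votes: B 0, E 3, C 18, A 7, D 5. Winner: B.
Instant-runoff — R1 B 3, E 12, C 0, A 0, D 18 (D winner). Winner: D.
The two methods disagree.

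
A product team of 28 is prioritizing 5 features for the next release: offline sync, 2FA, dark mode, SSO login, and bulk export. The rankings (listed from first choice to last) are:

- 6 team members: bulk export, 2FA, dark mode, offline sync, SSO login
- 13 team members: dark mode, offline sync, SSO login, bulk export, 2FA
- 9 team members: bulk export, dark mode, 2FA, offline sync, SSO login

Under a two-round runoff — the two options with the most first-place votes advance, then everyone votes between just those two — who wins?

bulk export

Round 1 first-place votes: offline sync 0, 2FA 0, dark mode 13, SSO login 0, bulk export 15.
bulk export and dark mode advance.
Runoff: bulk export is preferred to dark mode by 15 voters; dark mode by 13.
bulk export wins the runoff.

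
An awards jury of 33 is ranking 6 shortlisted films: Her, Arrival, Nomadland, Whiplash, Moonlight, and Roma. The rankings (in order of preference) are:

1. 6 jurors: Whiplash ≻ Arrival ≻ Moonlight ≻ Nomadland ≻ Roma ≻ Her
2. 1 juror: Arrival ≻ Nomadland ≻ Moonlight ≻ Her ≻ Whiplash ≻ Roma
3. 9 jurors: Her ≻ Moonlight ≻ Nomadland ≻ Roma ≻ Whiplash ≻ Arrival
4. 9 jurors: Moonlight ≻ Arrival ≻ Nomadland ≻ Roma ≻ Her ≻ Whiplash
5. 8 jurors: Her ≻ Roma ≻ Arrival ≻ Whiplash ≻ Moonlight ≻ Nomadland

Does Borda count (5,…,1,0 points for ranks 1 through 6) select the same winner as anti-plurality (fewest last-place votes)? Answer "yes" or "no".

yes

Borda — scores: Her 96, Arrival 89, Nomadland 70, Whiplash 56, Moonlight 110, Roma 74. Winner: Moonlight.
Anti-plurality — last-place votes: Her 6, Arrival 9, Nomadland 8, Whiplash 9, Moonlight 0, Roma 1. Winner: Moonlight.
The two methods agree.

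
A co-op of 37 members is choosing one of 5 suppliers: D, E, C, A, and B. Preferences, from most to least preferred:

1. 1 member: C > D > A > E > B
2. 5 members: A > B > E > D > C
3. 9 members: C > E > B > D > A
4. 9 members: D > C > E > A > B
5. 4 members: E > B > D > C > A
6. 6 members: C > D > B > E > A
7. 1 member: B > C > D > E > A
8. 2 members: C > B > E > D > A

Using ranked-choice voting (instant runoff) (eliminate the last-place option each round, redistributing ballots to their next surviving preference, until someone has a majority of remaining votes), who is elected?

Round 1: D 9, E 4, C 18, A 5, B 1. Eliminate B.
Round 2: D 9, E 4, C 19, A 5. C has a majority.

C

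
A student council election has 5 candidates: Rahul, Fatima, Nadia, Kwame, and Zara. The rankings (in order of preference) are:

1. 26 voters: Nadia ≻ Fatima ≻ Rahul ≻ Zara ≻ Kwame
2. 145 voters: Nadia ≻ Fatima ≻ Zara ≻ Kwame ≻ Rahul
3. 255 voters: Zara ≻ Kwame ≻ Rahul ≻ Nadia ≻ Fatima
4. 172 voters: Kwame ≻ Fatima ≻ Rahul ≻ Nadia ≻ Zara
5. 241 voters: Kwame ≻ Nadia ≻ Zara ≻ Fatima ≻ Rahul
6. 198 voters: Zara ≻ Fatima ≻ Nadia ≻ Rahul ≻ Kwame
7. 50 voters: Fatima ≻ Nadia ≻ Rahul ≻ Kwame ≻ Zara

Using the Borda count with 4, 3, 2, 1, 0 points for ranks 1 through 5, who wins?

Rahul: 26·2 + 145·0 + 255·2 + 172·2 + 241·0 + 198·1 + 50·2 = 1204
Fatima: 26·3 + 145·3 + 255·0 + 172·3 + 241·1 + 198·3 + 50·4 = 2064
Nadia: 26·4 + 145·4 + 255·1 + 172·1 + 241·3 + 198·2 + 50·3 = 2380
Kwame: 26·0 + 145·1 + 255·3 + 172·4 + 241·4 + 198·0 + 50·1 = 2612
Zara: 26·1 + 145·2 + 255·4 + 172·0 + 241·2 + 198·4 + 50·0 = 2610
Kwame has the highest Borda score (2612).

Kwame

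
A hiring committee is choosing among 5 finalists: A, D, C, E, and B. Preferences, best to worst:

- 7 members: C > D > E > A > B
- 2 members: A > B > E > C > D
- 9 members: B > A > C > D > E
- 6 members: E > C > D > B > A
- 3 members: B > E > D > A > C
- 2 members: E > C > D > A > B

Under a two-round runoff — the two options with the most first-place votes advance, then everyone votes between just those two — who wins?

Round 1 first-place votes: A 2, D 0, C 7, E 8, B 12.
B and E advance.
Runoff: B is preferred to E by 14 voters; E by 15.
E wins the runoff.

E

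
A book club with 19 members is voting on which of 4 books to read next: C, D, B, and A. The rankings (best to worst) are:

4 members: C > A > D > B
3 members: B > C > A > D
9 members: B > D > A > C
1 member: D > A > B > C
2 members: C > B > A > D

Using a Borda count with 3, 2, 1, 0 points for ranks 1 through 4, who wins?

C: 4·3 + 3·2 + 9·0 + 1·0 + 2·3 = 24
D: 4·1 + 3·0 + 9·2 + 1·3 + 2·0 = 25
B: 4·0 + 3·3 + 9·3 + 1·1 + 2·2 = 41
A: 4·2 + 3·1 + 9·1 + 1·2 + 2·1 = 24
B has the highest Borda score (41).

B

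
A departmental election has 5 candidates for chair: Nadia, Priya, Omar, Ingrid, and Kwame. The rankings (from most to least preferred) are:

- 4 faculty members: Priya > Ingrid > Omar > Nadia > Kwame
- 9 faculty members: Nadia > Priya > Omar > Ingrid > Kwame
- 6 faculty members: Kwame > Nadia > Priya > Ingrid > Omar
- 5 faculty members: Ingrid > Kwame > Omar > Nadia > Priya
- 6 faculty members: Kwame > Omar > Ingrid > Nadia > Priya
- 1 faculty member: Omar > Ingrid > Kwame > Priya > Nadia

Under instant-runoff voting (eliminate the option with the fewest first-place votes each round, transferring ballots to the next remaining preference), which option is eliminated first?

Round 1: Nadia 9, Priya 4, Omar 1, Ingrid 5, Kwame 12. Eliminate Omar.

Omar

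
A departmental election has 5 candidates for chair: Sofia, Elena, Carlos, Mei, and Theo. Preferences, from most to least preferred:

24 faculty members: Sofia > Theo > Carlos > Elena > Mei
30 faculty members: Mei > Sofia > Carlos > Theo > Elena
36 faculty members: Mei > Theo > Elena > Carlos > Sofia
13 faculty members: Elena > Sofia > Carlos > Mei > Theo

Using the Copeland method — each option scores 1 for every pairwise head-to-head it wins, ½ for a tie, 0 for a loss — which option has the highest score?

Mei

Sofia: beats Elena, Carlos, and Theo; loses to Mei → score 3.
Elena: loses to Sofia, Carlos, Mei, and Theo → score 0.
Carlos: beats Elena; loses to Sofia, Mei, and Theo → score 1.
Mei: beats Sofia, Elena, Carlos, and Theo → score 4.
Theo: beats Elena and Carlos; loses to Sofia and Mei → score 2.
Mei has the best pairwise record.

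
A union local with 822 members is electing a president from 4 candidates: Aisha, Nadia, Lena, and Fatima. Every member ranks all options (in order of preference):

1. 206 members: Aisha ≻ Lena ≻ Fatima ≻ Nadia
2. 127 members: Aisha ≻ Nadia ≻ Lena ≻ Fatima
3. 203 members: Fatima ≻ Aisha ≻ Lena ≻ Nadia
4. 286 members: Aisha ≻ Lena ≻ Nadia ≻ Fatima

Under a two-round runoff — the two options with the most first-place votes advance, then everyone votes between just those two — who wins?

Aisha

Round 1 first-place votes: Aisha 619, Nadia 0, Lena 0, Fatima 203.
Aisha and Fatima advance.
Runoff: Aisha is preferred to Fatima by 619 voters; Fatima by 203.
Aisha wins the runoff.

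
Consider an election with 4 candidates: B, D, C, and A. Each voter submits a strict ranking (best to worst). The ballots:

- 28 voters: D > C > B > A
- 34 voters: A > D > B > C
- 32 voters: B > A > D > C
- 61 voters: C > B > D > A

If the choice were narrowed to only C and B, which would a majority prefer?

C

Voters preferring C to B: 89; preferring B to C: 66.
C wins the head-to-head.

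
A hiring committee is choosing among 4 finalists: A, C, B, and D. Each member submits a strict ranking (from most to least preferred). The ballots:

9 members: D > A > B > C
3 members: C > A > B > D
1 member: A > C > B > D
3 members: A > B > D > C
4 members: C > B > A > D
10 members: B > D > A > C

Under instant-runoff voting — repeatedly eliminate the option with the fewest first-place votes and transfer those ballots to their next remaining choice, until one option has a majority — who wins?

Round 1: A 4, C 7, B 10, D 9. Eliminate A.
Round 2: C 8, B 13, D 9. Eliminate C.
Round 3: B 21, D 9. B has a majority.

B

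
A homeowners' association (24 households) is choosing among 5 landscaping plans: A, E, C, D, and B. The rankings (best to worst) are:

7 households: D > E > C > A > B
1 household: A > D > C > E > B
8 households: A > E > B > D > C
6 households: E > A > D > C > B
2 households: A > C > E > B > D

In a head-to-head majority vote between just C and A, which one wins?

Voters preferring C to A: 7; preferring A to C: 17.
A wins the head-to-head.

A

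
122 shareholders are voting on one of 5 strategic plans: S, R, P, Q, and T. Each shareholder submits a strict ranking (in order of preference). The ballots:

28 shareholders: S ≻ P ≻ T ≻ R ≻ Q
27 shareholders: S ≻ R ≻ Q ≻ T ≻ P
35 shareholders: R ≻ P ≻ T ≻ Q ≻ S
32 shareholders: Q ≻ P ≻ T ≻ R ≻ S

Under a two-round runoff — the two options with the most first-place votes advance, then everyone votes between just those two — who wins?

Round 1 first-place votes: S 55, R 35, P 0, Q 32, T 0.
S and R advance.
Runoff: S is preferred to R by 55 voters; R by 67.
R wins the runoff.

R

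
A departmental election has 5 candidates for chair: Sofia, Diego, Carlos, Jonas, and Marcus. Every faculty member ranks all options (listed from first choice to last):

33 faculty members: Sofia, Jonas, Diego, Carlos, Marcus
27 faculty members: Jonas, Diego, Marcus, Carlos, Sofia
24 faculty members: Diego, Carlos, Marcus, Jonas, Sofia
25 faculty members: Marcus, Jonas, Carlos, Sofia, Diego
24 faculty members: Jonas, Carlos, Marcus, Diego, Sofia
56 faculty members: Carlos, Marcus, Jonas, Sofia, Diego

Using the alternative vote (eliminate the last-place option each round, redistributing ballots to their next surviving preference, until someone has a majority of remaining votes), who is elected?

Round 1: Sofia 33, Diego 24, Carlos 56, Jonas 51, Marcus 25. Eliminate Diego.
Round 2: Sofia 33, Carlos 80, Jonas 51, Marcus 25. Eliminate Marcus.
Round 3: Sofia 33, Carlos 80, Jonas 76. Eliminate Sofia.
Round 4: Carlos 80, Jonas 109. Jonas has a majority.

Jonas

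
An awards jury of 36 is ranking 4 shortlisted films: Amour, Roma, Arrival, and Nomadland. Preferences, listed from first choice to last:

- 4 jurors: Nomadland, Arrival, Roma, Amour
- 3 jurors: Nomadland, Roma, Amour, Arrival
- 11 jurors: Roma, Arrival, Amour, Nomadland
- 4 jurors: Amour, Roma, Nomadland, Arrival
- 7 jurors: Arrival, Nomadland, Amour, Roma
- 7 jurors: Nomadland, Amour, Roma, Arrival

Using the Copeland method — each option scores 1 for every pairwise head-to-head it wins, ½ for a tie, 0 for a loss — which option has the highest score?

Amour: ties Roma; loses to Arrival and Nomadland → score 0.5.
Roma: beats Arrival; ties Amour; loses to Nomadland → score 1.5.
Arrival: beats Amour; ties Nomadland; loses to Roma → score 1.5.
Nomadland: beats Amour and Roma; ties Arrival → score 2.5.
Nomadland has the best pairwise record.

Nomadland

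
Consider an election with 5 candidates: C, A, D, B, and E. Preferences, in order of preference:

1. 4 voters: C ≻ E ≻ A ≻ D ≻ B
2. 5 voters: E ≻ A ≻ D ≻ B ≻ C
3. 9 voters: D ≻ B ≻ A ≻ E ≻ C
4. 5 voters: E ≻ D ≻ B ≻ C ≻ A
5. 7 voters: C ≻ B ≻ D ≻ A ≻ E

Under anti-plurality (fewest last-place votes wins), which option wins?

D

Last-place votes: C 14, A 5, D 0, B 4, E 7.
D is ranked last by the fewest voters, so D wins.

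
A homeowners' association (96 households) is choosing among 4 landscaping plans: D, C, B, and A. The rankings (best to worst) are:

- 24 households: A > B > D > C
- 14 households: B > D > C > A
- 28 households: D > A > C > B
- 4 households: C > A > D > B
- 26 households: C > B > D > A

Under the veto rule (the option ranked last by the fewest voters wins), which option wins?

D

Last-place votes: D 0, C 24, B 32, A 40.
D is ranked last by the fewest voters, so D wins.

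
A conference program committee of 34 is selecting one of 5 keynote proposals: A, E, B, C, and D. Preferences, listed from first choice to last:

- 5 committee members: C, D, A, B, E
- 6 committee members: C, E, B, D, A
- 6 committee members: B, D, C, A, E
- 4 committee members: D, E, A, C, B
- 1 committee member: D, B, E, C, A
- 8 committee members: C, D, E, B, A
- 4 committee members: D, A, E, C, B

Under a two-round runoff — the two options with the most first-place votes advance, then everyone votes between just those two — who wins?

Round 1 first-place votes: A 0, E 0, B 6, C 19, D 9.
C and D advance.
Runoff: C is preferred to D by 19 voters; D by 15.
C wins the runoff.

C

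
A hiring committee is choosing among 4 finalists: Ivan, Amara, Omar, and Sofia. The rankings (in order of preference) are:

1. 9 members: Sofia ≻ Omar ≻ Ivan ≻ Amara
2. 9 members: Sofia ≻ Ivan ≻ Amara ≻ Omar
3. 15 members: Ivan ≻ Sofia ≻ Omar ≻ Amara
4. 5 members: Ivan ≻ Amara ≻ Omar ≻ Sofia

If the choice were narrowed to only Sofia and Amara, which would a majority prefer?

Voters preferring Sofia to Amara: 33; preferring Amara to Sofia: 5.
Sofia wins the head-to-head.

Sofia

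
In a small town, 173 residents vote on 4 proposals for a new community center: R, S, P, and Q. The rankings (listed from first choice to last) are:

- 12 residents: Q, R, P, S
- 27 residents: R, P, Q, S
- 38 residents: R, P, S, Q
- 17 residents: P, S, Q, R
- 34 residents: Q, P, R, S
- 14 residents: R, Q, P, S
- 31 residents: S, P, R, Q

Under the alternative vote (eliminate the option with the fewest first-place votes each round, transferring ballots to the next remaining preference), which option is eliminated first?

Round 1: R 79, S 31, P 17, Q 46. Eliminate P.

P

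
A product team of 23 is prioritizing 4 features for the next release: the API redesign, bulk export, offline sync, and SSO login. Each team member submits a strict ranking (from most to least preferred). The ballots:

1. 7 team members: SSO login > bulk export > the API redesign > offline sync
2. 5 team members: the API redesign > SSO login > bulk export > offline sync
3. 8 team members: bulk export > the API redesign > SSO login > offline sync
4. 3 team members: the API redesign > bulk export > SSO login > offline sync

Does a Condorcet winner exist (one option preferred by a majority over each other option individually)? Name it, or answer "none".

none

Checking pairwise contests:
bulk export beats the API redesign 15–8.
SSO login beats bulk export 12–11.
the API redesign beats offline sync 23–0.
the API redesign beats SSO login 16–7.
Every option loses at least one head-to-head, so there is no Condorcet winner.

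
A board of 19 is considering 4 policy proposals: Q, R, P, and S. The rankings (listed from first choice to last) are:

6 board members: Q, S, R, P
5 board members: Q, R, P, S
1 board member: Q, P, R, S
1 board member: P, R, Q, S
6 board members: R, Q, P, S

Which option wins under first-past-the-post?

Q

First-place votes: Q 12, R 6, P 1, S 0.
Q has the most first-place votes.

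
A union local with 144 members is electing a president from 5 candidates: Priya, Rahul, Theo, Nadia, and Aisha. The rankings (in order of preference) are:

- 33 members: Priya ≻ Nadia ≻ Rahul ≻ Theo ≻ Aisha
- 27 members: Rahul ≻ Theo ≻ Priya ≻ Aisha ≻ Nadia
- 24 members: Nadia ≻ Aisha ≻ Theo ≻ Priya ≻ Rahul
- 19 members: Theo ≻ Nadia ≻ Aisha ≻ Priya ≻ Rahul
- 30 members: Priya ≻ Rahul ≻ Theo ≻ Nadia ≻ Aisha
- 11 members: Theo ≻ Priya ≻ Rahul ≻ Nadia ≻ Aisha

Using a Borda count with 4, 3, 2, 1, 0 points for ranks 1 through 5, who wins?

Priya

Priya: 33·4 + 27·2 + 24·1 + 19·1 + 30·4 + 11·3 = 382
Rahul: 33·2 + 27·4 + 24·0 + 19·0 + 30·3 + 11·2 = 286
Theo: 33·1 + 27·3 + 24·2 + 19·4 + 30·2 + 11·4 = 342
Nadia: 33·3 + 27·0 + 24·4 + 19·3 + 30·1 + 11·1 = 293
Aisha: 33·0 + 27·1 + 24·3 + 19·2 + 30·0 + 11·0 = 137
Priya has the highest Borda score (382).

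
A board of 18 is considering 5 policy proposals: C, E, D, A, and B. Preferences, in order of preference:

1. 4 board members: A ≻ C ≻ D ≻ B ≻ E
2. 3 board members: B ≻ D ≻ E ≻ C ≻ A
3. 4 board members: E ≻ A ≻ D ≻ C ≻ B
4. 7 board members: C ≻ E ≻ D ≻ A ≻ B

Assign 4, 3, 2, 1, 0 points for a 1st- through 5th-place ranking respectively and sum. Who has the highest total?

C: 4·3 + 3·1 + 4·1 + 7·4 = 47
E: 4·0 + 3·2 + 4·4 + 7·3 = 43
D: 4·2 + 3·3 + 4·2 + 7·2 = 39
A: 4·4 + 3·0 + 4·3 + 7·1 = 35
B: 4·1 + 3·4 + 4·0 + 7·0 = 16
C has the highest Borda score (47).

C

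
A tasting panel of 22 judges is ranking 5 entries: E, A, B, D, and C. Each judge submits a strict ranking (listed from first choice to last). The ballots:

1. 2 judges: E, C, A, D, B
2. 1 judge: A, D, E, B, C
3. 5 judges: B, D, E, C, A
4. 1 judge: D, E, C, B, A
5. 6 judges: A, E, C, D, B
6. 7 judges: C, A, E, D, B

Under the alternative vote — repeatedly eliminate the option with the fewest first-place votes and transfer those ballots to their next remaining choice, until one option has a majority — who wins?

Round 1: E 2, A 7, B 5, D 1, C 7. Eliminate D.
Round 2: E 3, A 7, B 5, C 7. Eliminate E.
Round 3: A 7, B 5, C 10. Eliminate B.
Round 4: A 7, C 15. C has a majority.

C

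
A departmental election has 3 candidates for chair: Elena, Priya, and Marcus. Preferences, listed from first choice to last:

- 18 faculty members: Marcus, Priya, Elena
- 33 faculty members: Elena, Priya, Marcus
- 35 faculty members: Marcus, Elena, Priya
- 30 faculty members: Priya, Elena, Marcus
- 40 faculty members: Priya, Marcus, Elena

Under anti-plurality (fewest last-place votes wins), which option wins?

Last-place votes: Elena 58, Priya 35, Marcus 63.
Priya is ranked last by the fewest voters, so Priya wins.

Priya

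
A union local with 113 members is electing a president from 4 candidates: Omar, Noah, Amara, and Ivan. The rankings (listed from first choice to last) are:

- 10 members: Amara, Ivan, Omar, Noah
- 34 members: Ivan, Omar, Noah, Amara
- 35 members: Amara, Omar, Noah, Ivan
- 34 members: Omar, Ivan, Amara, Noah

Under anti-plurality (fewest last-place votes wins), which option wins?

Omar

Last-place votes: Omar 0, Noah 44, Amara 34, Ivan 35.
Omar is ranked last by the fewest voters, so Omar wins.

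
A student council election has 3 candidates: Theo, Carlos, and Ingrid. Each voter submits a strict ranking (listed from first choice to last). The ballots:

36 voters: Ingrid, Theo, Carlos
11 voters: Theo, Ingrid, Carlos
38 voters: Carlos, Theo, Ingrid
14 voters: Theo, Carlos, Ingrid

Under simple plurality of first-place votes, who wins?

First-place votes: Theo 25, Carlos 38, Ingrid 36.
Carlos has the most first-place votes.

Carlos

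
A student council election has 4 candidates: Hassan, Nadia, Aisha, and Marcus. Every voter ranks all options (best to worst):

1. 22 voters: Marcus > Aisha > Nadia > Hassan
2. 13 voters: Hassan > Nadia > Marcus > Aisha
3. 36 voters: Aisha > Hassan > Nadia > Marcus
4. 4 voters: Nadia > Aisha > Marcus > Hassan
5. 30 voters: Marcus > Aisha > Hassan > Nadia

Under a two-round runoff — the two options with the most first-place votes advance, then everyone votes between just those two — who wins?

Round 1 first-place votes: Hassan 13, Nadia 4, Aisha 36, Marcus 52.
Marcus and Aisha advance.
Runoff: Marcus is preferred to Aisha by 65 voters; Aisha by 40.
Marcus wins the runoff.

Marcus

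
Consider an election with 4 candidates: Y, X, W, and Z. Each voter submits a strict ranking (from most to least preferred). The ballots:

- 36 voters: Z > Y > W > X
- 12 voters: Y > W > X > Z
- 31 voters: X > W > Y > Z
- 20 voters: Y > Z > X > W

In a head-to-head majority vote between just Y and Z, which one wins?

Voters preferring Y to Z: 63; preferring Z to Y: 36.
Y wins the head-to-head.

Y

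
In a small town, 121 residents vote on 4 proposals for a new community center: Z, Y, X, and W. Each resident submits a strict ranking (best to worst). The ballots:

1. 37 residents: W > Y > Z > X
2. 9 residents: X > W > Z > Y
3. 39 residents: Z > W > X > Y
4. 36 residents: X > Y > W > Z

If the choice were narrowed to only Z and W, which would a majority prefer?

Voters preferring Z to W: 39; preferring W to Z: 82.
W wins the head-to-head.

W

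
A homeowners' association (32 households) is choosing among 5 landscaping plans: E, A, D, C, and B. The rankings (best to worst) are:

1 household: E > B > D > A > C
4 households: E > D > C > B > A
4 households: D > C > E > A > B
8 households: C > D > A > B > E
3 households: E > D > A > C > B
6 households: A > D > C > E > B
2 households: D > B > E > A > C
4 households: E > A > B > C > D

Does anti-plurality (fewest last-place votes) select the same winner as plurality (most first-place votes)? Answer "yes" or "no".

Anti-plurality — last-place votes: E 8, A 4, D 4, C 3, B 13. Winner: C.
Plurality — first-place votes: E 12, A 6, D 6, C 8, B 0. Winner: E.
The two methods disagree.

no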